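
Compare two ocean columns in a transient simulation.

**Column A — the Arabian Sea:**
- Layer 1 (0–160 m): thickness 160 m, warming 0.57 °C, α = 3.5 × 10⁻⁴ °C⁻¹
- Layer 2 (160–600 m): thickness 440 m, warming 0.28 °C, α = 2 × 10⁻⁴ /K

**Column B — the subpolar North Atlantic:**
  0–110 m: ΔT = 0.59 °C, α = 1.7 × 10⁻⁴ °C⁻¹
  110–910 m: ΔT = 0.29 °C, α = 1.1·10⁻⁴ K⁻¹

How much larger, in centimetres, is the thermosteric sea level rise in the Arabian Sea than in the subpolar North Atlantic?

2.0 cm

A 0–160 m: 0.57 × 160 × 3.5×10⁻⁴ = 0.03192 m
A 0.28 × 2×10⁻⁴ × 440 = 0.02464 m
A total: 0.05656 m
B Layer 1: 110 × 0.59 × 1.7×10⁻⁴ = 0.011033 m
B Layer 2: 1.1×10⁻⁴ × 800 × 0.29 = 0.02552 m
B total: 0.036553 m
Difference: 0.05656 − 0.036553 = 0.020007 m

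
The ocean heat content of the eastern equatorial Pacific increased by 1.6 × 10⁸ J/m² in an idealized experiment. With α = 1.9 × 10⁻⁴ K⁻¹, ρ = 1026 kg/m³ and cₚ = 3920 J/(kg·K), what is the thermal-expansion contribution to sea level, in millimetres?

Δh = 7.56 mm

Δh = αQ/(ρcₚ) = 1.9×10⁻⁴ × 1.6×10⁸ / (1026 × 3920) ≈ 0.0075586 m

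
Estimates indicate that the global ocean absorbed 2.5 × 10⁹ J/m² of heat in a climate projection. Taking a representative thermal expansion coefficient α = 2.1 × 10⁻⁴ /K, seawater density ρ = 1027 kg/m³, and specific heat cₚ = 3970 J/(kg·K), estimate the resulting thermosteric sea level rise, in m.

Δh = αQ/(ρcₚ) = 2.1×10⁻⁴ × 2.5×10⁹ / (1027 × 3970) ≈ 0.12877 m

Δh = 0.13 m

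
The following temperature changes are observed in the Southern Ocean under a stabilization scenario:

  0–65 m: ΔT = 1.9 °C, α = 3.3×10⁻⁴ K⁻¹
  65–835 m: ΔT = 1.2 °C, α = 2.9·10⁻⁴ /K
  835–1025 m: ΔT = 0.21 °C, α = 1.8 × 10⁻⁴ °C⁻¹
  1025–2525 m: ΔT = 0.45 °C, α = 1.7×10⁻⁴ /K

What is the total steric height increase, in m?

Δh = 0.431 m

1.9 × 65 × 3.3×10⁻⁴ = 0.040755 m
2.9×10⁻⁴ × 1.2 × 770 = 0.26796 m
835–1025 m: 1.8×10⁻⁴ × 0.21 × 190 = 0.007182 m
1500 × 1.7×10⁻⁴ × 0.45 = 0.11475 m
Δh = 0.040755 + 0.26796 + 0.007182 + 0.11475 = 0.430647 m ≈ 0.431 m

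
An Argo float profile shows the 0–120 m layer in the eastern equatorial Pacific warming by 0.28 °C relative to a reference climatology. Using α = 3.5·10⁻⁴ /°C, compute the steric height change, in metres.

Δh = αΔT·H = 3.5×10⁻⁴ × 0.28 × 120 = 0.01176 m

Δh ≈ 0.0118 m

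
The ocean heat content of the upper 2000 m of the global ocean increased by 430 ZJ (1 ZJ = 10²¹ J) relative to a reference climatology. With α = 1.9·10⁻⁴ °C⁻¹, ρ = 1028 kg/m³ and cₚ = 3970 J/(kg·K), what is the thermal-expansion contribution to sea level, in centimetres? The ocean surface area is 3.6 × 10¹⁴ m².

Per unit area: Q = 430×10²¹ / (3.6×10¹⁴) ≈ 1.194×10⁹ J/m²
Δh = αQ/(ρcₚ) = 1.9×10⁻⁴ × 1.194×10⁹ / (1028 × 3970) ≈ 0.055587 m

Δh ≈ 5.56 cm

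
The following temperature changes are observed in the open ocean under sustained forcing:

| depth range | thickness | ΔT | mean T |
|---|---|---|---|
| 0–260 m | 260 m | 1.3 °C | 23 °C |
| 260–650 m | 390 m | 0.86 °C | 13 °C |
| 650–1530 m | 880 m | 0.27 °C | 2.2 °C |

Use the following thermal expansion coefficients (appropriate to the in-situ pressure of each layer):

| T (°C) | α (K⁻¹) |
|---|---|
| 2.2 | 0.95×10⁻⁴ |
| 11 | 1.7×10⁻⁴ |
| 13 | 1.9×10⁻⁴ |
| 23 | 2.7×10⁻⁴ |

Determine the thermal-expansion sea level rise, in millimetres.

Layer 1 at 23 °C → α = 2.7×10⁻⁴ K⁻¹
Layer 2 at 13 °C → α = 1.9×10⁻⁴ K⁻¹
Layer 3 at 2.2 °C → α = 0.95×10⁻⁴ K⁻¹
Layer 1: 2.7×10⁻⁴ × 1.3 × 260 = 0.09126 m
390 × 1.9×10⁻⁴ × 0.86 = 0.063726 m
650–1530 m: 880 × 0.95×10⁻⁴ × 0.27 = 0.022572 m
Δh = 0.09126 + 0.063726 + 0.022572 = 0.177558 m ≈ 178 mm

Δh = 178 mm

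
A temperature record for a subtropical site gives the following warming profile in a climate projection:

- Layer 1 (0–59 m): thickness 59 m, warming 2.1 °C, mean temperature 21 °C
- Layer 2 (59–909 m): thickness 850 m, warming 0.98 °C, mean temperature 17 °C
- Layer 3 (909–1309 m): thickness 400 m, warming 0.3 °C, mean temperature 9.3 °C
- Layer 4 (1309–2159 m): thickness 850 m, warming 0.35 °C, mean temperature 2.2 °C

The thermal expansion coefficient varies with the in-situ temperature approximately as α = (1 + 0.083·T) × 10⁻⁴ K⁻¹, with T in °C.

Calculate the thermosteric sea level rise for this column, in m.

Δh ≈ 0.29 m

Layer 1: α = (1 + 0.083×21)×10⁻⁴ = 2.743×10⁻⁴ K⁻¹
Layer 2: α = (1 + 0.083×17)×10⁻⁴ = 2.411×10⁻⁴ K⁻¹
Layer 3: α = (1 + 0.083×9.3)×10⁻⁴ = 1.7719×10⁻⁴ K⁻¹
Layer 4: α = (1 + 0.083×2.2)×10⁻⁴ = 1.1826×10⁻⁴ K⁻¹
59 × 2.743×10⁻⁴ × 2.1 = 0.03398577 m
0.98 × 850 × 2.411×10⁻⁴ = 0.2008363 m
Layer 3: 1.7719×10⁻⁴ × 400 × 0.3 = 0.0212628 m
Layer 4: 1.1826×10⁻⁴ × 0.35 × 850 = 0.03518235 m
Δh = 0.03398577 + 0.2008363 + 0.0212628 + 0.03518235 = 0.29126722 m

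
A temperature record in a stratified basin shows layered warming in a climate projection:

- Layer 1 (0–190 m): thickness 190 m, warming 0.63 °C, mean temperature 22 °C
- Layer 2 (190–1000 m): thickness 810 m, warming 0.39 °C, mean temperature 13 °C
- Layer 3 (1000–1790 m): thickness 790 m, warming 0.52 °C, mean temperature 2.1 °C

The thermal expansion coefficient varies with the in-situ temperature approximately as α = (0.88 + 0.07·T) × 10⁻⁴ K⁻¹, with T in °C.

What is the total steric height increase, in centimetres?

Δh = 12.8 cm

Layer 1: α = (0.88 + 0.07×22)×10⁻⁴ = 2.42×10⁻⁴ K⁻¹
Layer 2: α = (0.88 + 0.07×13)×10⁻⁴ = 1.79×10⁻⁴ K⁻¹
Layer 3: α = (0.88 + 0.07×2.1)×10⁻⁴ = 1.027×10⁻⁴ K⁻¹
Layer 1: 0.63 × 190 × 2.42×10⁻⁴ = 0.0289674 m
1.79×10⁻⁴ × 0.39 × 810 = 0.0565461 m
Layer 3: 0.52 × 790 × 1.027×10⁻⁴ = 0.04218916 m
Δh = 0.0289674 + 0.0565461 + 0.04218916 = 0.12770266 m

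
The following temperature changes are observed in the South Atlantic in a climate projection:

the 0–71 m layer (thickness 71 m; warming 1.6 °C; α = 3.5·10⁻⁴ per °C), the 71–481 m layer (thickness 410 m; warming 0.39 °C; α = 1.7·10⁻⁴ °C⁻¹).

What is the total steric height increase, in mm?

3.5×10⁻⁴ × 71 × 1.6 = 0.03976 m
71–481 m: 410 × 1.7×10⁻⁴ × 0.39 = 0.027183 m
Δh = 0.03976 + 0.027183 = 0.066943 m ≈ 66.9 mm

66.9 mm of thermosteric rise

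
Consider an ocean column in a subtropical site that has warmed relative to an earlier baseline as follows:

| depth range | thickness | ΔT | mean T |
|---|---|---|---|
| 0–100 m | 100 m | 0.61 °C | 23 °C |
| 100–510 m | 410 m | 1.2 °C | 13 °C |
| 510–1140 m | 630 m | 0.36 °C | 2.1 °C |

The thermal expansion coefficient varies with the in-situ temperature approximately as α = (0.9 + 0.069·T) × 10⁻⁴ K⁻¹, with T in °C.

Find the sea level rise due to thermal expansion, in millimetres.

Δh ≈ 127 mm

Layer 1: α = (0.9 + 0.069×23)×10⁻⁴ = 2.487×10⁻⁴ K⁻¹
Layer 2: α = (0.9 + 0.069×13)×10⁻⁴ = 1.797×10⁻⁴ K⁻¹
Layer 3: α = (0.9 + 0.069×2.1)×10⁻⁴ = 1.0449×10⁻⁴ K⁻¹
100 × 0.61 × 2.487×10⁻⁴ = 0.0151707 m
100–510 m: 1.2 × 1.797×10⁻⁴ × 410 = 0.0884124 m
1.0449×10⁻⁴ × 630 × 0.36 = 0.023698332 m
Δh = 0.0151707 + 0.0884124 + 0.023698332 = 0.127281432 m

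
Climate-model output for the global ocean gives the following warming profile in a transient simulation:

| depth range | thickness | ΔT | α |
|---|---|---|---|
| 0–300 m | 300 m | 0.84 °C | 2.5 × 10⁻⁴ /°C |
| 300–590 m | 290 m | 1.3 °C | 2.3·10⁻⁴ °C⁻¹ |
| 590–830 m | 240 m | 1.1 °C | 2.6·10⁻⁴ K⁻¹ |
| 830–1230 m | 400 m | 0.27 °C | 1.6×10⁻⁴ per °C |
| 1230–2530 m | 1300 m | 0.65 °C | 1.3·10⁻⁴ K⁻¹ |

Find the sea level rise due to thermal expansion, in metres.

Δh = 0.345 m

300 × 2.5×10⁻⁴ × 0.84 = 0.06300 m
Layer 2: 290 × 1.3 × 2.3×10⁻⁴ = 0.08671 m
2.6×10⁻⁴ × 1.1 × 240 = 0.06864 m
Layer 4: 1.6×10⁻⁴ × 400 × 0.27 = 0.01728 m
1300 × 0.65 × 1.3×10⁻⁴ = 0.10985 m
Δh = 0.06300 + 0.08671 + 0.06864 + 0.01728 + 0.10985 = 0.34548 m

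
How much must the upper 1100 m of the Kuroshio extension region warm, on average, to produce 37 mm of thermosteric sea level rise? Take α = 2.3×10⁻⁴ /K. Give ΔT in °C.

0.146 °C

ΔT = Δh/(αH) = 0.037 / (2.3×10⁻⁴ × 1100) ≈ 0.1462 °C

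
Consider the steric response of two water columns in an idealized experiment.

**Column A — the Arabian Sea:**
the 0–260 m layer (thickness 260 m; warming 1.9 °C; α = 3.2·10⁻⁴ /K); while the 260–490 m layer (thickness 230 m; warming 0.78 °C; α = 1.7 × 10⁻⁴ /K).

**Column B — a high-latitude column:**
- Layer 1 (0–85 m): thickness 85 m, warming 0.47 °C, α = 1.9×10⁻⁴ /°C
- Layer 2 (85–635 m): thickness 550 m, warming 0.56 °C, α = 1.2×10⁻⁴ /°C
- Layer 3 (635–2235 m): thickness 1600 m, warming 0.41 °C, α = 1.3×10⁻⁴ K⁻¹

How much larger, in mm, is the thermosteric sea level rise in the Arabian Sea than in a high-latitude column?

Δh_A − Δh_B ≈ 58.7 mm

A 260 × 1.9 × 3.2×10⁻⁴ = 0.15808 m
A Layer 2: 1.7×10⁻⁴ × 230 × 0.78 = 0.030498 m
A total: 0.188578 m
B Layer 1: 85 × 1.9×10⁻⁴ × 0.47 = 0.0075905 m
B 85–635 m: 0.56 × 1.2×10⁻⁴ × 550 = 0.03696 m
B 1600 × 1.3×10⁻⁴ × 0.41 = 0.08528 m
B total: 0.1298305 m
Difference: 0.188578 − 0.1298305 = 0.0587475 m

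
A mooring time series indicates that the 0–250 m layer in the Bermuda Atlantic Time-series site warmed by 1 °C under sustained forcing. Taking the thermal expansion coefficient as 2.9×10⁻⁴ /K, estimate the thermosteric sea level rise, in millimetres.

Δh = αΔT·H = 2.9×10⁻⁴ × 1 × 250 = 0.07250 m

72.5 mm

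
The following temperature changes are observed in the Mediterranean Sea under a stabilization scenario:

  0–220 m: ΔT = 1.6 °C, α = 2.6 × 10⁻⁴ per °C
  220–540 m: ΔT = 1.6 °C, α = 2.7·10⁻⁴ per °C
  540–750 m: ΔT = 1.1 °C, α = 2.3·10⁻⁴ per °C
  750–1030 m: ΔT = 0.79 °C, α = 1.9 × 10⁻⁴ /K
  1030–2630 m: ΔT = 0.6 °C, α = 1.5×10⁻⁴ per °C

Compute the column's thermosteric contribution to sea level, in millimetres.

220 × 2.6×10⁻⁴ × 1.6 = 0.09152 m
220–540 m: 320 × 1.6 × 2.7×10⁻⁴ = 0.13824 m
540–750 m: 210 × 1.1 × 2.3×10⁻⁴ = 0.05313 m
750–1030 m: 1.9×10⁻⁴ × 0.79 × 280 = 0.042028 m
Layer 5: 1600 × 1.5×10⁻⁴ × 0.6 = 0.14400 m
Δh = 0.09152 + 0.13824 + 0.05313 + 0.042028 + 0.14400 = 0.468918 m

470 mm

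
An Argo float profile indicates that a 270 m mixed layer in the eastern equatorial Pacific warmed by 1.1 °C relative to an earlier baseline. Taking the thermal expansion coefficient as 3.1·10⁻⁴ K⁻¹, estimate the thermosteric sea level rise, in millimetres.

Δh = 92.1 mm

Δh = αΔT·H = 3.1×10⁻⁴ × 1.1 × 270 = 0.09207 m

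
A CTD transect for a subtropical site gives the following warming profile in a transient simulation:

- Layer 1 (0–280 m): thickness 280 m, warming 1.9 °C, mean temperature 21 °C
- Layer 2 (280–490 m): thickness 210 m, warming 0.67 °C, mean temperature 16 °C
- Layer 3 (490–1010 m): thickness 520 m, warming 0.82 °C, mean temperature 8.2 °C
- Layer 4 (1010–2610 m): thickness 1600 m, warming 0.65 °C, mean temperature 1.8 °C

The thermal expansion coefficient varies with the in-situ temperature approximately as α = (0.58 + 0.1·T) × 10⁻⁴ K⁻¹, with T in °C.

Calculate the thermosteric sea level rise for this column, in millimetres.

Layer 1: α = (0.58 + 0.1×21)×10⁻⁴ = 2.68×10⁻⁴ K⁻¹
Layer 2: α = (0.58 + 0.1×16)×10⁻⁴ = 2.18×10⁻⁴ K⁻¹
Layer 3: α = (0.58 + 0.1×8.2)×10⁻⁴ = 1.4×10⁻⁴ K⁻¹
Layer 4: α = (0.58 + 0.1×1.8)×10⁻⁴ = 0.76×10⁻⁴ K⁻¹
Layer 1: 1.9 × 2.68×10⁻⁴ × 280 = 0.142576 m
Layer 2: 0.67 × 210 × 2.18×10⁻⁴ = 0.0306726 m
520 × 0.82 × 1.4×10⁻⁴ = 0.059696 m
Layer 4: 0.76×10⁻⁴ × 0.65 × 1600 = 0.07904 m
Δh = 0.142576 + 0.0306726 + 0.059696 + 0.07904 = 0.3119846 m ≈ 310 mm

310 mm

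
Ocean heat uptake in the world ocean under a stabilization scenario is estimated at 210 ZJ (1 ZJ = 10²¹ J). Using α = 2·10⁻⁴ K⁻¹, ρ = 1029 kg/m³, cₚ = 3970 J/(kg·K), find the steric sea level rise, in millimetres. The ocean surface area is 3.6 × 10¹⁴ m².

Per unit area: Q = 210×10²¹ / (3.6×10¹⁴) ≈ 5.833×10⁸ J/m²
Δh = αQ/(ρcₚ) = 2×10⁻⁴ × 5.833×10⁸ / (1029 × 3970) ≈ 0.028557 m

Δh ≈ 28.6 mm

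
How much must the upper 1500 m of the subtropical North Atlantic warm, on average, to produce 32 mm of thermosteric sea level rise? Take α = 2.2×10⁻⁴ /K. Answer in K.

ΔT = Δh/(αH) = 0.032 / (2.2×10⁻⁴ × 1500) ≈ 0.09697 K

0.0970 K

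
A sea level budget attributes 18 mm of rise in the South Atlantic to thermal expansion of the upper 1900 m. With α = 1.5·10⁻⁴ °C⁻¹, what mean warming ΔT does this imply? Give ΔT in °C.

0.0632 °C

ΔT = Δh/(αH) = 0.018 / (1.5×10⁻⁴ × 1900) ≈ 0.06316 °C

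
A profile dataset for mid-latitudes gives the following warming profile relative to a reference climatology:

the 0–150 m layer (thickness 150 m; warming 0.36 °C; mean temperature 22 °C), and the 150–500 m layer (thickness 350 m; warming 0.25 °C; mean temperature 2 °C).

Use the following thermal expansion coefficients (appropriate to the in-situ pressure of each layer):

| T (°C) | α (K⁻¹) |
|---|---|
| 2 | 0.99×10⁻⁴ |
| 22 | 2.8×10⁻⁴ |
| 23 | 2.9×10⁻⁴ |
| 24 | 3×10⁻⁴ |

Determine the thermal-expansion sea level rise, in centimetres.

about 2.4 cm

Layer 1 at 22 °C → α = 2.8×10⁻⁴ K⁻¹
Layer 2 at 2 °C → α = 0.99×10⁻⁴ K⁻¹
Layer 1: 0.36 × 2.8×10⁻⁴ × 150 = 0.01512 m
Layer 2: 0.25 × 0.99×10⁻⁴ × 350 = 0.0086625 m
Δh = 0.01512 + 0.0086625 = 0.0237825 m ≈ 2.4 cm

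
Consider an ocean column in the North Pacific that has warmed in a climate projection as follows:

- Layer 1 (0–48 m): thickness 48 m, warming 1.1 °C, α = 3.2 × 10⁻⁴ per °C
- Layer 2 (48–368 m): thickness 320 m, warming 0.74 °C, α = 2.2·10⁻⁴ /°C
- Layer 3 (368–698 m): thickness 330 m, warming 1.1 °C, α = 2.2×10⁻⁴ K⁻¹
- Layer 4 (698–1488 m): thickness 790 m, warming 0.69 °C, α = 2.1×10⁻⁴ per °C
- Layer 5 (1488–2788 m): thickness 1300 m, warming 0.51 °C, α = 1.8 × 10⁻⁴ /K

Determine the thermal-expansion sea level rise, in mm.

3.2×10⁻⁴ × 1.1 × 48 = 0.016896 m
48–368 m: 0.74 × 320 × 2.2×10⁻⁴ = 0.052096 m
330 × 1.1 × 2.2×10⁻⁴ = 0.07986 m
Layer 4: 2.1×10⁻⁴ × 0.69 × 790 = 0.114471 m
1488–2788 m: 1.8×10⁻⁴ × 1300 × 0.51 = 0.11934 m
Δh = 0.016896 + 0.052096 + 0.07986 + 0.114471 + 0.11934 = 0.382663 m

about 383 mm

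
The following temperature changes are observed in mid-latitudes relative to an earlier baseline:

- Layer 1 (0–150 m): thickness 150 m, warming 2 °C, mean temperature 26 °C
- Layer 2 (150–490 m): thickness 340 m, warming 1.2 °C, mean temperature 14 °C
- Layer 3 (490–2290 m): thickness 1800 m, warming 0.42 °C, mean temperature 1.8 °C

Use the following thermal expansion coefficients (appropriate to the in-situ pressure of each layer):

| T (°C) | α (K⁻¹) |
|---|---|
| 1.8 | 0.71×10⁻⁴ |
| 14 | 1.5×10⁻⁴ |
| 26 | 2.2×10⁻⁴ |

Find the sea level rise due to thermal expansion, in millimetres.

Δh ≈ 181 mm

Layer 1 at 26 °C → α = 2.2×10⁻⁴ K⁻¹
Layer 2 at 14 °C → α = 1.5×10⁻⁴ K⁻¹
Layer 3 at 1.8 °C → α = 0.71×10⁻⁴ K⁻¹
Layer 1: 2 × 150 × 2.2×10⁻⁴ = 0.06600 m
150–490 m: 1.2 × 340 × 1.5×10⁻⁴ = 0.06120 m
1800 × 0.42 × 0.71×10⁻⁴ = 0.053676 m
Δh = 0.06600 + 0.06120 + 0.053676 = 0.180876 m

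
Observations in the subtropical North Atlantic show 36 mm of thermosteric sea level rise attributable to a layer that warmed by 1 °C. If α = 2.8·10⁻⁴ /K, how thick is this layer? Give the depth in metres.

about 130 m

H = Δh/(αΔT) = 0.036 / (2.8×10⁻⁴ × 1) ≈ 128.6 m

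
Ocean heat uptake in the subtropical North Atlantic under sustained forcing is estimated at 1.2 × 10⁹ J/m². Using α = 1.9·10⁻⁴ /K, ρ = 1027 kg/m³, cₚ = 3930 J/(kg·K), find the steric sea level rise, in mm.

Δh = αQ/(ρcₚ) = 1.9×10⁻⁴ × 1.2×10⁹ / (1027 × 3930) ≈ 0.05649 m

Δh ≈ 56 mm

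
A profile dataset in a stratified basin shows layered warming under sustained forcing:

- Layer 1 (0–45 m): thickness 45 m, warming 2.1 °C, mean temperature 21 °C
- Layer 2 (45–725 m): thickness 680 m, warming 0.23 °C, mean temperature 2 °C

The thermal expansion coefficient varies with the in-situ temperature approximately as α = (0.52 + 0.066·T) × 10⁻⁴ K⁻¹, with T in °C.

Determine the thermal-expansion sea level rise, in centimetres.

2.82 cm

Layer 1: α = (0.52 + 0.066×21)×10⁻⁴ = 1.906×10⁻⁴ K⁻¹
Layer 2: α = (0.52 + 0.066×2)×10⁻⁴ = 0.652×10⁻⁴ K⁻¹
45 × 2.1 × 1.906×10⁻⁴ = 0.0180117 m
0.652×10⁻⁴ × 0.23 × 680 = 0.01019728 m
Δh = 0.0180117 + 0.01019728 = 0.02820898 m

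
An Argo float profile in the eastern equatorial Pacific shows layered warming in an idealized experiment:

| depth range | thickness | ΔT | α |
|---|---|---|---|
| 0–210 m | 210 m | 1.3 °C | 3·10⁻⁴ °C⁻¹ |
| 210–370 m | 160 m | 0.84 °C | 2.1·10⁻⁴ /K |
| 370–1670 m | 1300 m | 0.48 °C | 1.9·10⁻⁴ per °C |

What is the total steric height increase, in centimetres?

Δh ≈ 23 cm

0–210 m: 1.3 × 210 × 3×10⁻⁴ = 0.08190 m
210–370 m: 160 × 0.84 × 2.1×10⁻⁴ = 0.028224 m
1300 × 1.9×10⁻⁴ × 0.48 = 0.11856 m
Δh = 0.08190 + 0.028224 + 0.11856 = 0.228684 m ≈ 23 cm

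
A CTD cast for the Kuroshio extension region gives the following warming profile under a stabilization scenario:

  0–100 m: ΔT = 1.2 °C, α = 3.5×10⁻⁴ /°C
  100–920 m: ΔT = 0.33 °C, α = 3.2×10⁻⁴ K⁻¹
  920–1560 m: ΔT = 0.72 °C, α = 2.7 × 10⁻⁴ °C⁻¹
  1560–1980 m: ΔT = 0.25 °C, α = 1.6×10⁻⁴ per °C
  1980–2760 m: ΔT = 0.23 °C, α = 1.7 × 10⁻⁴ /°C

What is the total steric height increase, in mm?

Layer 1: 3.5×10⁻⁴ × 100 × 1.2 = 0.04200 m
Layer 2: 3.2×10⁻⁴ × 0.33 × 820 = 0.086592 m
920–1560 m: 640 × 2.7×10⁻⁴ × 0.72 = 0.124416 m
420 × 1.6×10⁻⁴ × 0.25 = 0.01680 m
Layer 5: 1.7×10⁻⁴ × 0.23 × 780 = 0.030498 m
Δh = 0.04200 + 0.086592 + 0.124416 + 0.01680 + 0.030498 = 0.300306 m ≈ 300 mm

Δh = 300 mm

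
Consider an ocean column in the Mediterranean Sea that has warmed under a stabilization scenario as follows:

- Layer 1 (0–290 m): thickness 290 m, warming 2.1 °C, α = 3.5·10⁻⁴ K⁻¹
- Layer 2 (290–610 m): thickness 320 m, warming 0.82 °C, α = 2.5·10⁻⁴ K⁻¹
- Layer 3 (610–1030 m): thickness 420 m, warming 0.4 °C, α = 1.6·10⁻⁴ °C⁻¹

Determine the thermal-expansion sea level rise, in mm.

Layer 1: 2.1 × 290 × 3.5×10⁻⁴ = 0.21315 m
320 × 0.82 × 2.5×10⁻⁴ = 0.06560 m
1.6×10⁻⁴ × 420 × 0.4 = 0.02688 m
Δh = 0.21315 + 0.06560 + 0.02688 = 0.30563 m ≈ 306 mm

306 mm of thermosteric rise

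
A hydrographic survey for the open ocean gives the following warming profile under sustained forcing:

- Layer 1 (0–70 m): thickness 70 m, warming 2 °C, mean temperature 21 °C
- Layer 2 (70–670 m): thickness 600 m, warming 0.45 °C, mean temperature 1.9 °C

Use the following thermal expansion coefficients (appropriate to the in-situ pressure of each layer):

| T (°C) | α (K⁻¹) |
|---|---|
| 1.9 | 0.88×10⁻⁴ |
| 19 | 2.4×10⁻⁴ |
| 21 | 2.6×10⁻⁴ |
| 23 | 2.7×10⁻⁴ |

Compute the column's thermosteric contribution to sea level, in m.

Layer 1 at 21 °C → α = 2.6×10⁻⁴ K⁻¹
Layer 2 at 1.9 °C → α = 0.88×10⁻⁴ K⁻¹
0–70 m: 70 × 2 × 2.6×10⁻⁴ = 0.03640 m
70–670 m: 0.45 × 600 × 0.88×10⁻⁴ = 0.02376 m
Δh = 0.03640 + 0.02376 = 0.06016 m

0.0602 m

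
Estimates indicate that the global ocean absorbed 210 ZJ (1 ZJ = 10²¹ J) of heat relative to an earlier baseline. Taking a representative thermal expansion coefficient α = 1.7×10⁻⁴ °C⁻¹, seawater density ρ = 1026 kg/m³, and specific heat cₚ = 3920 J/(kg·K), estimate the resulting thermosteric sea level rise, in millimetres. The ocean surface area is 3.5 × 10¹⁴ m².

25.4 mm

Per unit area: Q = 210×10²¹ / (3.5×10¹⁴) = 6×10⁸ J/m²
Δh = αQ/(ρcₚ) = 1.7×10⁻⁴ × 6×10⁸ / (1026 × 3920) ≈ 0.025361 m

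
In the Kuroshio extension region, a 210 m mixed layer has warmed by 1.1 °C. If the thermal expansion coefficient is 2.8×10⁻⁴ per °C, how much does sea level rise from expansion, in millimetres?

64.7 mm

Δh = αΔT·H = 2.8×10⁻⁴ × 1.1 × 210 = 0.06468 m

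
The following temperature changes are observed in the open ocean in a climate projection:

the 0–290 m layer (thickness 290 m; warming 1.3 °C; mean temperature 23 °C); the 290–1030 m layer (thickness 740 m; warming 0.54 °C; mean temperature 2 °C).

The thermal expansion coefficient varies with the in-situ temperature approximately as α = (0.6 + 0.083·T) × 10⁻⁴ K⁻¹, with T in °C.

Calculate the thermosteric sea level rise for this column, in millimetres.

Δh = 125 mm

Layer 1: α = (0.6 + 0.083×23)×10⁻⁴ = 2.509×10⁻⁴ K⁻¹
Layer 2: α = (0.6 + 0.083×2)×10⁻⁴ = 0.766×10⁻⁴ K⁻¹
Layer 1: 290 × 1.3 × 2.509×10⁻⁴ = 0.0945893 m
Layer 2: 740 × 0.766×10⁻⁴ × 0.54 = 0.03060936 m
Δh = 0.0945893 + 0.03060936 = 0.12519866 m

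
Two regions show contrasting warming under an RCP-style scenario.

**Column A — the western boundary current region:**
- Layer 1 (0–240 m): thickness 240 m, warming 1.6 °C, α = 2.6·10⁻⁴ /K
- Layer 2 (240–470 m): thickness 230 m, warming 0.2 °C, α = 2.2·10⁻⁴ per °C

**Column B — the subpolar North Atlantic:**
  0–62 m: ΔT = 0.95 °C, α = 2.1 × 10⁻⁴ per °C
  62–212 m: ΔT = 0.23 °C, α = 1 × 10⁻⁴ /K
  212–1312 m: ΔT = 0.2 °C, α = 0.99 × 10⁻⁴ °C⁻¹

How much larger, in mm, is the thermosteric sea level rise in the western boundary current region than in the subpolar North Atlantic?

A Layer 1: 240 × 2.6×10⁻⁴ × 1.6 = 0.09984 m
A 240–470 m: 230 × 0.2 × 2.2×10⁻⁴ = 0.01012 m
A total: 0.10996 m
B 0–62 m: 62 × 2.1×10⁻⁴ × 0.95 = 0.012369 m
B 62–212 m: 1×10⁻⁴ × 0.23 × 150 = 0.00345 m
B Layer 3: 1100 × 0.2 × 0.99×10⁻⁴ = 0.02178 m
B total: 0.037599 m
Difference: 0.10996 − 0.037599 = 0.072361 m

Δh_A − Δh_B ≈ 72.4 mm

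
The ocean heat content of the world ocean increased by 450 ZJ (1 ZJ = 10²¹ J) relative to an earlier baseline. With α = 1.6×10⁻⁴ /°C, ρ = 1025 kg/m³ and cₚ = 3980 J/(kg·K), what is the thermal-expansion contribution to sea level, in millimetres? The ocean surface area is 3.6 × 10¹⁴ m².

Per unit area: Q = 450×10²¹ / (3.6×10¹⁴) = 1.25×10⁹ J/m²
Δh = αQ/(ρcₚ) = 1.6×10⁻⁴ × 1.25×10⁹ / (1025 × 3980) ≈ 0.049026 m

49.0 mm of thermosteric rise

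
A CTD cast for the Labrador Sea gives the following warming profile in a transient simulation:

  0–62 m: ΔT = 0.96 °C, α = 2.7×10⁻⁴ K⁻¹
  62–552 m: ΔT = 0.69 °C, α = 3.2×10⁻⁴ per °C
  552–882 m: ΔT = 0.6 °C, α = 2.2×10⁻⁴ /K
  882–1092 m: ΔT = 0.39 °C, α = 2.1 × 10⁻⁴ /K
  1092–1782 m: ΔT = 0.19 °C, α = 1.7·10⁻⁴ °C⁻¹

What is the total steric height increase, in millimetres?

0–62 m: 0.96 × 2.7×10⁻⁴ × 62 = 0.0160704 m
62–552 m: 490 × 0.69 × 3.2×10⁻⁴ = 0.108192 m
Layer 3: 330 × 0.6 × 2.2×10⁻⁴ = 0.04356 m
882–1092 m: 210 × 0.39 × 2.1×10⁻⁴ = 0.017199 m
690 × 1.7×10⁻⁴ × 0.19 = 0.022287 m
Δh = 0.0160704 + 0.108192 + 0.04356 + 0.017199 + 0.022287 = 0.2073084 m ≈ 207 mm

207 mm of thermosteric rise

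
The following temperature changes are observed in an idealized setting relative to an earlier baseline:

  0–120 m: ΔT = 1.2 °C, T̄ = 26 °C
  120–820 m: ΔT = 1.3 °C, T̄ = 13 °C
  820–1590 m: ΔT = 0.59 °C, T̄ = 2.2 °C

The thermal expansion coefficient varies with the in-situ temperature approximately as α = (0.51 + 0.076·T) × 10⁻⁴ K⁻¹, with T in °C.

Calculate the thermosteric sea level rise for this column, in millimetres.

Δh = 203 mm

Layer 1: α = (0.51 + 0.076×26)×10⁻⁴ = 2.486×10⁻⁴ K⁻¹
Layer 2: α = (0.51 + 0.076×13)×10⁻⁴ = 1.498×10⁻⁴ K⁻¹
Layer 3: α = (0.51 + 0.076×2.2)×10⁻⁴ = 0.6772×10⁻⁴ K⁻¹
1.2 × 2.486×10⁻⁴ × 120 = 0.0357984 m
120–820 m: 1.498×10⁻⁴ × 1.3 × 700 = 0.136318 m
820–1590 m: 770 × 0.6772×10⁻⁴ × 0.59 = 0.030765196 m
Δh = 0.0357984 + 0.136318 + 0.030765196 = 0.202881596 m ≈ 203 mm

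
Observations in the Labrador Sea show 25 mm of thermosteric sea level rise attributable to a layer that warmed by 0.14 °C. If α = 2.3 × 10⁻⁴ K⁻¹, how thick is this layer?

780 m

H = Δh/(αΔT) = 0.025 / (2.3×10⁻⁴ × 0.14) ≈ 776.4 m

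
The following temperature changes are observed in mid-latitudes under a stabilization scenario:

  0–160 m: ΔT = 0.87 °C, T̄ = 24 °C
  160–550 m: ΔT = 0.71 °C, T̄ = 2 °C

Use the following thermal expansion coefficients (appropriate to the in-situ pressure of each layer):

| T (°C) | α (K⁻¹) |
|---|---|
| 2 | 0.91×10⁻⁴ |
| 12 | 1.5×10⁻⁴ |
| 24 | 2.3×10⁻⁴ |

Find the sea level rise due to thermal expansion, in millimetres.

Δh ≈ 57.2 mm

Layer 1 at 24 °C → α = 2.3×10⁻⁴ K⁻¹
Layer 2 at 2 °C → α = 0.91×10⁻⁴ K⁻¹
Layer 1: 160 × 2.3×10⁻⁴ × 0.87 = 0.032016 m
0.71 × 0.91×10⁻⁴ × 390 = 0.0251979 m
Δh = 0.032016 + 0.0251979 = 0.0572139 m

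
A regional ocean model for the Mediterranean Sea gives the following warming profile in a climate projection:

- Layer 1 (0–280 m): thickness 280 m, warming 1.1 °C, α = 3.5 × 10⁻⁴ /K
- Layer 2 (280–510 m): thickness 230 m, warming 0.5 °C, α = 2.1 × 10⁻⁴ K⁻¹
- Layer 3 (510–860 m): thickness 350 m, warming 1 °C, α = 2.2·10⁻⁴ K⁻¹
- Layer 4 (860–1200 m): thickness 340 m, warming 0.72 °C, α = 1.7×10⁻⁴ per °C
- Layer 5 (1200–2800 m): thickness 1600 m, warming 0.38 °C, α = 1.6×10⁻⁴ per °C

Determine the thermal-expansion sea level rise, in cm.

35 cm of thermosteric rise

Layer 1: 1.1 × 3.5×10⁻⁴ × 280 = 0.10780 m
280–510 m: 2.1×10⁻⁴ × 0.5 × 230 = 0.02415 m
Layer 3: 1 × 2.2×10⁻⁴ × 350 = 0.07700 m
Layer 4: 0.72 × 340 × 1.7×10⁻⁴ = 0.041616 m
Layer 5: 1.6×10⁻⁴ × 0.38 × 1600 = 0.09728 m
Δh = 0.10780 + 0.02415 + 0.07700 + 0.041616 + 0.09728 = 0.347846 m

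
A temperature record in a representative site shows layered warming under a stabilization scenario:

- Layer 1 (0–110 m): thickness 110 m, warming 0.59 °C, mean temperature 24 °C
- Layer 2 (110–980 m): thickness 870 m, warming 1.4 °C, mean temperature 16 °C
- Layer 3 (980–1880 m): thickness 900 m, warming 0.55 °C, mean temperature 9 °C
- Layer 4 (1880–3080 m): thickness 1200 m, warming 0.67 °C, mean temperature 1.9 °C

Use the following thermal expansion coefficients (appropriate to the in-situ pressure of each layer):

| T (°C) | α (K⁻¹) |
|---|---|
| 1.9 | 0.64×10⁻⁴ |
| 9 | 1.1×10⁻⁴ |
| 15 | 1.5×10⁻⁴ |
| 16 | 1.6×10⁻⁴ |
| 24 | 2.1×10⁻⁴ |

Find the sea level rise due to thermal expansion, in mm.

Layer 1 at 24 °C → α = 2.1×10⁻⁴ K⁻¹
Layer 2 at 16 °C → α = 1.6×10⁻⁴ K⁻¹
Layer 3 at 9 °C → α = 1.1×10⁻⁴ K⁻¹
Layer 4 at 1.9 °C → α = 0.64×10⁻⁴ K⁻¹
0–110 m: 110 × 2.1×10⁻⁴ × 0.59 = 0.013629 m
Layer 2: 870 × 1.4 × 1.6×10⁻⁴ = 0.19488 m
0.55 × 1.1×10⁻⁴ × 900 = 0.05445 m
1880–3080 m: 0.67 × 0.64×10⁻⁴ × 1200 = 0.051456 m
Δh = 0.013629 + 0.19488 + 0.05445 + 0.051456 = 0.314415 m ≈ 314 mm

about 314 mm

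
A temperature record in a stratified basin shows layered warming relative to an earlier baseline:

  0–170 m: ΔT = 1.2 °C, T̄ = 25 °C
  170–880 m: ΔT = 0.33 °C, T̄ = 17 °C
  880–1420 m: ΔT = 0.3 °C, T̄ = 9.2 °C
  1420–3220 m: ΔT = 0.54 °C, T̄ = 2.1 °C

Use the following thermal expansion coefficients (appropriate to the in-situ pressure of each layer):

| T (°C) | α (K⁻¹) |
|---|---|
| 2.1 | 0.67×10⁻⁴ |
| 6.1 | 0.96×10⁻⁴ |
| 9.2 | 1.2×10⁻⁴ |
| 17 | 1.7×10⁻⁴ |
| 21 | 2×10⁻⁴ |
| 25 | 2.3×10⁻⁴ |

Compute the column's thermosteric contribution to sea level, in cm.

Δh = 17.1 cm

Layer 1 at 25 °C → α = 2.3×10⁻⁴ K⁻¹
Layer 2 at 17 °C → α = 1.7×10⁻⁴ K⁻¹
Layer 3 at 9.2 °C → α = 1.2×10⁻⁴ K⁻¹
Layer 4 at 2.1 °C → α = 0.67×10⁻⁴ K⁻¹
Layer 1: 1.2 × 2.3×10⁻⁴ × 170 = 0.04692 m
Layer 2: 710 × 1.7×10⁻⁴ × 0.33 = 0.039831 m
Layer 3: 1.2×10⁻⁴ × 0.3 × 540 = 0.01944 m
1420–3220 m: 0.67×10⁻⁴ × 0.54 × 1800 = 0.065124 m
Δh = 0.04692 + 0.039831 + 0.01944 + 0.065124 = 0.171315 m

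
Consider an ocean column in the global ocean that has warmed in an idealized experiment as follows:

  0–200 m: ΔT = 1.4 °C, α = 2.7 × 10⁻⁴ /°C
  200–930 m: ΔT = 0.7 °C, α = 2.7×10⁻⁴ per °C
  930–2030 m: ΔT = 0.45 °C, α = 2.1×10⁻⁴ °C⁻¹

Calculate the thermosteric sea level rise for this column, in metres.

0.32 m

200 × 1.4 × 2.7×10⁻⁴ = 0.07560 m
200–930 m: 0.7 × 730 × 2.7×10⁻⁴ = 0.13797 m
930–2030 m: 2.1×10⁻⁴ × 0.45 × 1100 = 0.10395 m
Δh = 0.07560 + 0.13797 + 0.10395 = 0.31752 m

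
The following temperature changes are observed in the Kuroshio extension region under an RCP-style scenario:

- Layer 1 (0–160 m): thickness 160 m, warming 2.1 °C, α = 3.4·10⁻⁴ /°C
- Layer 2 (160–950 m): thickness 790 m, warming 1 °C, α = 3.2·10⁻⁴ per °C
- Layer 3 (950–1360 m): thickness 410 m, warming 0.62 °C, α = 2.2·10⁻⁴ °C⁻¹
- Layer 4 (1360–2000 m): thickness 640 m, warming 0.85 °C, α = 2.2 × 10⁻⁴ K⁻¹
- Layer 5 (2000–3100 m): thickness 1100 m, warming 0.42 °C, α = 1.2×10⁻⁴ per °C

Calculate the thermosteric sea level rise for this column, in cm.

3.4×10⁻⁴ × 160 × 2.1 = 0.11424 m
160–950 m: 790 × 3.2×10⁻⁴ × 1 = 0.25280 m
950–1360 m: 0.62 × 2.2×10⁻⁴ × 410 = 0.055924 m
Layer 4: 0.85 × 2.2×10⁻⁴ × 640 = 0.11968 m
2000–3100 m: 1100 × 1.2×10⁻⁴ × 0.42 = 0.05544 m
Δh = 0.11424 + 0.25280 + 0.055924 + 0.11968 + 0.05544 = 0.598084 m

59.8 cm of thermosteric rise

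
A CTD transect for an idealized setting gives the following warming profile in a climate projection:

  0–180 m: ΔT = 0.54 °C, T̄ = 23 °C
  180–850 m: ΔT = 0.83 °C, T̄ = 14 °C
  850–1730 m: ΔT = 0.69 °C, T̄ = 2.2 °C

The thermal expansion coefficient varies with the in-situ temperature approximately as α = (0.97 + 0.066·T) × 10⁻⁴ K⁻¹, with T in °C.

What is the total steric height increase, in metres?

about 0.197 m

Layer 1: α = (0.97 + 0.066×23)×10⁻⁴ = 2.488×10⁻⁴ K⁻¹
Layer 2: α = (0.97 + 0.066×14)×10⁻⁴ = 1.894×10⁻⁴ K⁻¹
Layer 3: α = (0.97 + 0.066×2.2)×10⁻⁴ = 1.1152×10⁻⁴ K⁻¹
180 × 0.54 × 2.488×10⁻⁴ = 0.02418336 m
180–850 m: 0.83 × 670 × 1.894×10⁻⁴ = 0.10532534 m
Layer 3: 1.1152×10⁻⁴ × 0.69 × 880 = 0.067714944 m
Δh = 0.02418336 + 0.10532534 + 0.067714944 = 0.197223644 m ≈ 0.197 m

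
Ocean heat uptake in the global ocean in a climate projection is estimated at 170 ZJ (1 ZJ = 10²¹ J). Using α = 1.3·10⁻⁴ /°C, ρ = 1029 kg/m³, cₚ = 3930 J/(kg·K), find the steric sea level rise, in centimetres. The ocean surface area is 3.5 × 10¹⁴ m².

Per unit area: Q = 170×10²¹ / (3.5×10¹⁴) ≈ 4.857×10⁸ J/m²
Δh = αQ/(ρcₚ) = 1.3×10⁻⁴ × 4.857×10⁸ / (1029 × 3930) ≈ 0.015614 m

Δh = 1.56 cm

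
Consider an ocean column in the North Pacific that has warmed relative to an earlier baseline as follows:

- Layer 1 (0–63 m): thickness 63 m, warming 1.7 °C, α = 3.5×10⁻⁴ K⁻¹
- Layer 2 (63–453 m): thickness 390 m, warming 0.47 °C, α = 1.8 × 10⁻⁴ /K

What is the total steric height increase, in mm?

Δh = 70.5 mm

1.7 × 3.5×10⁻⁴ × 63 = 0.037485 m
Layer 2: 1.8×10⁻⁴ × 0.47 × 390 = 0.032994 m
Δh = 0.037485 + 0.032994 = 0.070479 m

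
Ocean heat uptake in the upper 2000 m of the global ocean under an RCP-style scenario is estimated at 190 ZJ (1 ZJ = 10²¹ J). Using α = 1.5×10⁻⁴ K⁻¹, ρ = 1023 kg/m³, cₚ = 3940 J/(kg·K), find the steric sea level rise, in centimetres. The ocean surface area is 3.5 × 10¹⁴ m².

about 2.02 cm

Per unit area: Q = 190×10²¹ / (3.5×10¹⁴) ≈ 5.429×10⁸ J/m²
Δh = αQ/(ρcₚ) = 1.5×10⁻⁴ × 5.429×10⁸ / (1023 × 3940) ≈ 0.020204 m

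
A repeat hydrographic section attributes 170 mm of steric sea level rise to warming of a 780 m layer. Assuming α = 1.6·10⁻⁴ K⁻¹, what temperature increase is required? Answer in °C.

ΔT ≈ 1.4 °C

ΔT = Δh/(αH) = 0.17 / (1.6×10⁻⁴ × 780) ≈ 1.362 °C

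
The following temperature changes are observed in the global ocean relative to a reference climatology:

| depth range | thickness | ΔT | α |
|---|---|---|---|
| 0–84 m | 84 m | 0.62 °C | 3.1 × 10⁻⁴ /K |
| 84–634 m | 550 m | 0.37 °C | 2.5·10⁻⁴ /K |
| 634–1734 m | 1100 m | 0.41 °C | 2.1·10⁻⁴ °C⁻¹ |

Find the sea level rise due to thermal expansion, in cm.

Layer 1: 0.62 × 84 × 3.1×10⁻⁴ = 0.0161448 m
Layer 2: 0.37 × 2.5×10⁻⁴ × 550 = 0.050875 m
634–1734 m: 1100 × 2.1×10⁻⁴ × 0.41 = 0.09471 m
Δh = 0.0161448 + 0.050875 + 0.09471 = 0.1617298 m

Δh = 16.2 cm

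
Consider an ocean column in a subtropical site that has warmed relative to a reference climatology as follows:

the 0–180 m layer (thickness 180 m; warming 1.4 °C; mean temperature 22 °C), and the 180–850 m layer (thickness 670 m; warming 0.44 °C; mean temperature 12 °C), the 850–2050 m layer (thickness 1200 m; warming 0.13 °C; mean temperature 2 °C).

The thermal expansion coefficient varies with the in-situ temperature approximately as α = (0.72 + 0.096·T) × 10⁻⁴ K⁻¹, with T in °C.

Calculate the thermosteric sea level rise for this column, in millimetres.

Layer 1: α = (0.72 + 0.096×22)×10⁻⁴ = 2.832×10⁻⁴ K⁻¹
Layer 2: α = (0.72 + 0.096×12)×10⁻⁴ = 1.872×10⁻⁴ K⁻¹
Layer 3: α = (0.72 + 0.096×2)×10⁻⁴ = 0.912×10⁻⁴ K⁻¹
Layer 1: 180 × 1.4 × 2.832×10⁻⁴ = 0.0713664 m
180–850 m: 1.872×10⁻⁴ × 0.44 × 670 = 0.05518656 m
0.912×10⁻⁴ × 1200 × 0.13 = 0.0142272 m
Δh = 0.0713664 + 0.05518656 + 0.0142272 = 0.14078016 m

about 140 mm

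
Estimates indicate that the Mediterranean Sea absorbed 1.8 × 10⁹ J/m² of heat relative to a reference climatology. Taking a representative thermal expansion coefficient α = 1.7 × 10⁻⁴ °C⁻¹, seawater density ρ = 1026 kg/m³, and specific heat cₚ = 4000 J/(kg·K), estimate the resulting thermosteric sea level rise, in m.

Δh = αQ/(ρcₚ) = 1.7×10⁻⁴ × 1.8×10⁹ / (1026 × 4000) ≈ 0.074561 m

Δh = 0.075 m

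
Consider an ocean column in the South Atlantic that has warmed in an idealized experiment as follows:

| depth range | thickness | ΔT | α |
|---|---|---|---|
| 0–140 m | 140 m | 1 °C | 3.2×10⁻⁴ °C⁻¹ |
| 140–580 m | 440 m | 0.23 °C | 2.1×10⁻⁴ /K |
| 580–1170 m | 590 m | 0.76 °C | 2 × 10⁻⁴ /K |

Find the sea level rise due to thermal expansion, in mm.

160 mm

1 × 3.2×10⁻⁴ × 140 = 0.04480 m
140–580 m: 2.1×10⁻⁴ × 0.23 × 440 = 0.021252 m
580–1170 m: 0.76 × 590 × 2×10⁻⁴ = 0.08968 m
Δh = 0.04480 + 0.021252 + 0.08968 = 0.155732 m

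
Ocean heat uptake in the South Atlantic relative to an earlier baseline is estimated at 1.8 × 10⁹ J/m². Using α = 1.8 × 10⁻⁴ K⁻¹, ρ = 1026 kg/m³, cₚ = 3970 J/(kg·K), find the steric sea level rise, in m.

Δh = αQ/(ρcₚ) = 1.8×10⁻⁴ × 1.8×10⁹ / (1026 × 3970) ≈ 0.079544 m

Δh ≈ 0.0795 m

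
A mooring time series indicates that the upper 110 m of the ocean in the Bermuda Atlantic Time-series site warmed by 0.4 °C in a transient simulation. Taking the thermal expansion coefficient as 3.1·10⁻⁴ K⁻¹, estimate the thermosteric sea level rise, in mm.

Δh = αΔT·H = 3.1×10⁻⁴ × 0.4 × 110 = 0.01364 m

13.6 mm of thermosteric rise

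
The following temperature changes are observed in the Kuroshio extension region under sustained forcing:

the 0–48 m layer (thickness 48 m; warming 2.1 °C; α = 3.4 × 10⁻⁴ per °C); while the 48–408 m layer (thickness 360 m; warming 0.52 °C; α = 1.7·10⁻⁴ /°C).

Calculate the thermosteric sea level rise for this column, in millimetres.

0–48 m: 48 × 2.1 × 3.4×10⁻⁴ = 0.034272 m
Layer 2: 360 × 1.7×10⁻⁴ × 0.52 = 0.031824 m
Δh = 0.034272 + 0.031824 = 0.066096 m ≈ 66.1 mm

Δh = 66.1 mm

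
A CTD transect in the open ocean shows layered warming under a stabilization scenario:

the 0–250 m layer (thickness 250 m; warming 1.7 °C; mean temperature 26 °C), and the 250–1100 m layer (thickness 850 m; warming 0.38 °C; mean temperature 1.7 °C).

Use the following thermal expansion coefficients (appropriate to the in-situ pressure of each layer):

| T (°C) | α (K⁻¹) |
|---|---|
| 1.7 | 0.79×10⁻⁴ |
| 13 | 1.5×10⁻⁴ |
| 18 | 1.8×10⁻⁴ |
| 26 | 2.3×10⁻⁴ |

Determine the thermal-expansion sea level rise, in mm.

Δh = 123 mm

Layer 1 at 26 °C → α = 2.3×10⁻⁴ K⁻¹
Layer 2 at 1.7 °C → α = 0.79×10⁻⁴ K⁻¹
1.7 × 2.3×10⁻⁴ × 250 = 0.09775 m
Layer 2: 0.79×10⁻⁴ × 0.38 × 850 = 0.025517 m
Δh = 0.09775 + 0.025517 = 0.123267 m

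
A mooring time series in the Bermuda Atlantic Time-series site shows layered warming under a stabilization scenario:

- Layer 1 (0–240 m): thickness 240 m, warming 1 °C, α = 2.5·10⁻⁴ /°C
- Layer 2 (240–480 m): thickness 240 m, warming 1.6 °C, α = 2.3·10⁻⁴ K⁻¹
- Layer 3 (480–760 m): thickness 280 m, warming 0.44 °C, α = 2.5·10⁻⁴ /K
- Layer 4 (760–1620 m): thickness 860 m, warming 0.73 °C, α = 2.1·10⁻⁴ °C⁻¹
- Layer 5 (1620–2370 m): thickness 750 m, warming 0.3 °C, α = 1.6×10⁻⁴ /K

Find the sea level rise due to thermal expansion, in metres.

0–240 m: 240 × 1 × 2.5×10⁻⁴ = 0.06000 m
240–480 m: 2.3×10⁻⁴ × 240 × 1.6 = 0.08832 m
Layer 3: 2.5×10⁻⁴ × 0.44 × 280 = 0.03080 m
760–1620 m: 0.73 × 2.1×10⁻⁴ × 860 = 0.131838 m
1620–2370 m: 750 × 1.6×10⁻⁴ × 0.3 = 0.03600 m
Δh = 0.06000 + 0.08832 + 0.03080 + 0.131838 + 0.03600 = 0.346958 m ≈ 0.35 m

about 0.35 m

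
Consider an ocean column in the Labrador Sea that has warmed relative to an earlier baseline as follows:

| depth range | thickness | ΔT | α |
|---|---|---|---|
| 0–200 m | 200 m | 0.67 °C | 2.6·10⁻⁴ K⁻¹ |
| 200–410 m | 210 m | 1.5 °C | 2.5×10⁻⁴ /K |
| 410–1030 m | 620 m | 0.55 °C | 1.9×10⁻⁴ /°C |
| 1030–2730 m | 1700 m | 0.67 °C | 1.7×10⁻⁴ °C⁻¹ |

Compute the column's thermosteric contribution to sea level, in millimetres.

Layer 1: 200 × 2.6×10⁻⁴ × 0.67 = 0.03484 m
1.5 × 2.5×10⁻⁴ × 210 = 0.07875 m
0.55 × 620 × 1.9×10⁻⁴ = 0.06479 m
Layer 4: 1700 × 1.7×10⁻⁴ × 0.67 = 0.19363 m
Δh = 0.03484 + 0.07875 + 0.06479 + 0.19363 = 0.37201 m ≈ 370 mm

370 mm of thermosteric rise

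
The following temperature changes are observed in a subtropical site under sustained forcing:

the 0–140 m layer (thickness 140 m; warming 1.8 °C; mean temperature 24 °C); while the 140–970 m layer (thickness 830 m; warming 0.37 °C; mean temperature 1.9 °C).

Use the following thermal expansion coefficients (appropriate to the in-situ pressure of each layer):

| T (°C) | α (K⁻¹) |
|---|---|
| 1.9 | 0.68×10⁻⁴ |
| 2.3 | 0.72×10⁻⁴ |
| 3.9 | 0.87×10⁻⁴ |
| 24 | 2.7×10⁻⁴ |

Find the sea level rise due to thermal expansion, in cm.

Layer 1 at 24 °C → α = 2.7×10⁻⁴ K⁻¹
Layer 2 at 1.9 °C → α = 0.68×10⁻⁴ K⁻¹
Layer 1: 2.7×10⁻⁴ × 1.8 × 140 = 0.06804 m
Layer 2: 0.37 × 0.68×10⁻⁴ × 830 = 0.0208828 m
Δh = 0.06804 + 0.0208828 = 0.0889228 m

8.9 cm of thermosteric rise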